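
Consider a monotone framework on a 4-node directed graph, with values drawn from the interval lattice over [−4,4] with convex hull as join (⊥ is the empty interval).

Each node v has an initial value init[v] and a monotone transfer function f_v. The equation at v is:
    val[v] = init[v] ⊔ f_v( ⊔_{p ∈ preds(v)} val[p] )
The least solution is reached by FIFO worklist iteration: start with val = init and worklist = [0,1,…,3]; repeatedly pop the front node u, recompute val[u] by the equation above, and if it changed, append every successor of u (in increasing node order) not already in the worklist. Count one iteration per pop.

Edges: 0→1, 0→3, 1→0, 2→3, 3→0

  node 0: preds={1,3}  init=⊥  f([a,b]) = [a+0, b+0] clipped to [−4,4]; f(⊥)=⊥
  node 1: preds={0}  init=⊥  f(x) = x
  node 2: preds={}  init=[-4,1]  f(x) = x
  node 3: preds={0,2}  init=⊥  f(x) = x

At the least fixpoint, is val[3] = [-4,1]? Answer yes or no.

yes

Iteration log — 8 steps:
  step 1. node 0  ⊔preds=⊥  new=⊥  stable
  step 2. node 1  ⊔preds=⊥  new=⊥  stable
  step 3. node 2  ⊔preds=⊥  new=[-4,1]  stable
  step 4. node 3  ⊔preds=[-4,1]  new=[-4,1]  old=⊥  +wl: 0
  step 5. node 0  ⊔preds=[-4,1]  new=[-4,1]  old=⊥  +wl: 1,3
  step 6. node 1  ⊔preds=[-4,1]  new=[-4,1]  old=⊥  +wl: 0
  step 7. node 3  ⊔preds=[-4,1]  new=[-4,1]  stable
  step 8. node 0  ⊔preds=[-4,1]  new=[-4,1]  stable

Least fixpoint reached:
  node 0: [-4,1]
  node 1: [-4,1]
  node 2: [-4,1]
  node 3: [-4,1]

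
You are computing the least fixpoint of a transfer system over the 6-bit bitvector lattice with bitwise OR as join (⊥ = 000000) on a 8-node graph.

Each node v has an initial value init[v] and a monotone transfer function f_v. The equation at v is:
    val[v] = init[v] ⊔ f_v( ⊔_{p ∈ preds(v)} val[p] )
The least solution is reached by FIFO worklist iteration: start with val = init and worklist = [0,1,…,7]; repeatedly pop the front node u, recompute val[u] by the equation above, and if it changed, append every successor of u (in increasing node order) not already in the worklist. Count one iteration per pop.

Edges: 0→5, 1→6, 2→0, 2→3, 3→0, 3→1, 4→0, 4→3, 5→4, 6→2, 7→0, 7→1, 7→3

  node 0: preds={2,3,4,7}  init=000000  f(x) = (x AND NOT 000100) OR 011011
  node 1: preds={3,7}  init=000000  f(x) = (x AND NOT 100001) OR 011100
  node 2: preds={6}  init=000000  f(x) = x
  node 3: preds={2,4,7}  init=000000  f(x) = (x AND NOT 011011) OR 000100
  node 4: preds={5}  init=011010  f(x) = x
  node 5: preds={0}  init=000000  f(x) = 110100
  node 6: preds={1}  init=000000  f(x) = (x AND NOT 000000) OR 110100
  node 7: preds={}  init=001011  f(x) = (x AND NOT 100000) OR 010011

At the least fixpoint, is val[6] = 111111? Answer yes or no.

Iteration log — 16 steps:
  step 1. node 0  ⊔preds=011011  new=011011  old=000000  +wl: 
  step 2. node 1  ⊔preds=001011  new=011110  old=000000  +wl: 
  step 3. node 2  ⊔preds=000000  new=000000  stable
  step 4. node 3  ⊔preds=011011  new=000100  old=000000  +wl: 0,1
  step 5. node 4  ⊔preds=000000  new=011010  stable
  step 6. node 5  ⊔preds=011011  new=110100  old=000000  +wl: 4
  step 7. node 6  ⊔preds=011110  new=111110  old=000000  +wl: 2
  step 8. node 7  ⊔preds=000000  new=011011  old=001011  +wl: 3
  step 9. node 0  ⊔preds=011111  new=011011  stable
  step 10. node 1  ⊔preds=011111  new=011110  stable
  step 11. node 4  ⊔preds=110100  new=111110  old=011010  +wl: 0
  step 12. node 2  ⊔preds=111110  new=111110  old=000000  +wl: 
  step 13. node 3  ⊔preds=111111  new=100100  old=000100  +wl: 1
  step 14. node 0  ⊔preds=111111  new=111011  old=011011  +wl: 5
  step 15. node 1  ⊔preds=111111  new=011110  stable
  step 16. node 5  ⊔preds=111011  new=110100  stable

Least fixpoint reached:
  node 0: 111011
  node 1: 011110
  node 2: 111110
  node 3: 100100
  node 4: 111110
  node 5: 110100
  node 6: 111110
  node 7: 011011

no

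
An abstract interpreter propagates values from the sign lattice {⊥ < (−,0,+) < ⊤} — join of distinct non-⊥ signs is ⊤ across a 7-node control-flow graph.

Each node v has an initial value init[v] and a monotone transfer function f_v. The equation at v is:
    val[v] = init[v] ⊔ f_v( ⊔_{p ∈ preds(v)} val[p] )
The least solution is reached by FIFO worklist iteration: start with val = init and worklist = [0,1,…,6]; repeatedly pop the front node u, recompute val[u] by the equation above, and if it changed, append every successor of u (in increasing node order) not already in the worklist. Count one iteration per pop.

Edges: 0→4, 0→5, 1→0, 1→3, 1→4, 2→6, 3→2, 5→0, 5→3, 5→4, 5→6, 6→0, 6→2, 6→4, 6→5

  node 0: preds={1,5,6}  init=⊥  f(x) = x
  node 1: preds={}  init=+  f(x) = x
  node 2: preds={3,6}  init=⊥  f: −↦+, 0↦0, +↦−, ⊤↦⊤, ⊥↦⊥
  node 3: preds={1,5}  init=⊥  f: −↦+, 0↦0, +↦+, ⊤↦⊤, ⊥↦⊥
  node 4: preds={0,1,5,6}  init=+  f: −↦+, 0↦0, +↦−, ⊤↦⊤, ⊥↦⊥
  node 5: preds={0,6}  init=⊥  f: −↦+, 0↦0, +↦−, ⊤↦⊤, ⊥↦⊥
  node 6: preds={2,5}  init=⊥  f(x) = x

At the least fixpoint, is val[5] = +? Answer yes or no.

no

Worklist (18 pops):
  #1 pop 0: in=+ → + (was ⊥); enqueue []
  #2 pop 1: in=⊥ → + (no change)
  #3 pop 2: in=⊥ → ⊥ (no change)
  #4 pop 3: in=+ → + (was ⊥); enqueue [2]
  #5 pop 4: in=+ → ⊤ (was +); enqueue []
  #6 pop 5: in=+ → − (was ⊥); enqueue [0,3,4]
  #7 pop 6: in=− → − (was ⊥); enqueue [5]
  #8 pop 2: in=⊤ → ⊤ (was ⊥); enqueue [6]
  #9 pop 0: in=⊤ → ⊤ (was +); enqueue []
  #10 pop 3: in=⊤ → ⊤ (was +); enqueue [2]
  #11 pop 4: in=⊤ → ⊤ (no change)
  #12 pop 5: in=⊤ → ⊤ (was −); enqueue [0,3,4]
  #13 pop 6: in=⊤ → ⊤ (was −); enqueue [5]
  #14 pop 2: in=⊤ → ⊤ (no change)
  #15 pop 0: in=⊤ → ⊤ (no change)
  #16 pop 3: in=⊤ → ⊤ (no change)
  #17 pop 4: in=⊤ → ⊤ (no change)
  #18 pop 5: in=⊤ → ⊤ (no change)

Fixpoint:
  val[0] = ⊤
  val[1] = +
  val[2] = ⊤
  val[3] = ⊤
  val[4] = ⊤
  val[5] = ⊤
  val[6] = ⊤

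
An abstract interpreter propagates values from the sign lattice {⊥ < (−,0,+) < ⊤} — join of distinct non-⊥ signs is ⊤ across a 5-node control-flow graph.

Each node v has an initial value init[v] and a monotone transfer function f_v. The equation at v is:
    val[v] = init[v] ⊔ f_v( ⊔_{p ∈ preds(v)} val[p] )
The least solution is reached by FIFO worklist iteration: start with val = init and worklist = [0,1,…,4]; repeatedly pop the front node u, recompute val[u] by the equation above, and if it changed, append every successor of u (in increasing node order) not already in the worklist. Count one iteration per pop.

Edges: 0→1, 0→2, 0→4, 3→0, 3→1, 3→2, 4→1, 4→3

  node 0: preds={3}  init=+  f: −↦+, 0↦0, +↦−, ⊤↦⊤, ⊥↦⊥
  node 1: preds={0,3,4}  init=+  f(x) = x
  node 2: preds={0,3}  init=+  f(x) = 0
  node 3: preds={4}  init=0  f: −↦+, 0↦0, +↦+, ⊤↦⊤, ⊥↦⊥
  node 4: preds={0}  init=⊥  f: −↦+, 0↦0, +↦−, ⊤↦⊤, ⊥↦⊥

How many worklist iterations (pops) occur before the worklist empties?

10

Iteration log — 10 steps:
  step 1. node 0  ⊔preds=0  new=⊤  old=+  +wl: 
  step 2. node 1  ⊔preds=⊤  new=⊤  old=+  +wl: 
  step 3. node 2  ⊔preds=⊤  new=⊤  old=+  +wl: 
  step 4. node 3  ⊔preds=⊥  new=0  stable
  step 5. node 4  ⊔preds=⊤  new=⊤  old=⊥  +wl: 1,3
  step 6. node 1  ⊔preds=⊤  new=⊤  stable
  step 7. node 3  ⊔preds=⊤  new=⊤  old=0  +wl: 0,1,2
  step 8. node 0  ⊔preds=⊤  new=⊤  stable
  step 9. node 1  ⊔preds=⊤  new=⊤  stable
  step 10. node 2  ⊔preds=⊤  new=⊤  stable

Least fixpoint reached:
  node 0: ⊤
  node 1: ⊤
  node 2: ⊤
  node 3: ⊤
  node 4: ⊤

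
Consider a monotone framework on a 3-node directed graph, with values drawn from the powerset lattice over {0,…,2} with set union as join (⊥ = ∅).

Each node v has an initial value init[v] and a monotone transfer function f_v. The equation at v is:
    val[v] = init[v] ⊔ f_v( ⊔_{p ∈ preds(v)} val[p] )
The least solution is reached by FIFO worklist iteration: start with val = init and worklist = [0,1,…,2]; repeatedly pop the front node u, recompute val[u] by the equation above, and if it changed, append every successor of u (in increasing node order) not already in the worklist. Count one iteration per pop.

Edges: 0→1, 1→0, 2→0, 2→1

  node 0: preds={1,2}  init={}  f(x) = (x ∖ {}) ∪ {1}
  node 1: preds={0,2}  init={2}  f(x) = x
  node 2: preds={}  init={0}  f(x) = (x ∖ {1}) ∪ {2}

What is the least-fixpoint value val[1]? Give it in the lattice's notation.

Iteration log — 5 steps:
  step 1. node 0  ⊔preds={0,2}  new={0,1,2}  old={}  +wl: 
  step 2. node 1  ⊔preds={0,1,2}  new={0,1,2}  old={2}  +wl: 0
  step 3. node 2  ⊔preds={}  new={0,2}  old={0}  +wl: 1
  step 4. node 0  ⊔preds={0,1,2}  new={0,1,2}  stable
  step 5. node 1  ⊔preds={0,1,2}  new={0,1,2}  stable

Least fixpoint reached:
  node 0: {0,1,2}
  node 1: {0,1,2}
  node 2: {0,2}

{0,1,2}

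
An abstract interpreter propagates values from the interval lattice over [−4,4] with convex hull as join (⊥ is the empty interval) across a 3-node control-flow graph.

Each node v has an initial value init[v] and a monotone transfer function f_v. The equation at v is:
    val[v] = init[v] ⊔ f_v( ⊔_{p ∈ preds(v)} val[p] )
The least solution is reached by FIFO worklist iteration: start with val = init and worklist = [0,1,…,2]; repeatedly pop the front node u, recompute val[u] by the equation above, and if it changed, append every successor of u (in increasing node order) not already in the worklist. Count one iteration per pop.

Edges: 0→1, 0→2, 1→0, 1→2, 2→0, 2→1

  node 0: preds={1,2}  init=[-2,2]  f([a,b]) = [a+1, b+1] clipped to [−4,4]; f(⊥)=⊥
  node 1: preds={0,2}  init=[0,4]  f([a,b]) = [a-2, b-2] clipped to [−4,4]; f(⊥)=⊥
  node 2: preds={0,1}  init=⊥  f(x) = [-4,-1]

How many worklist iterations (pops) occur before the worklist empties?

Iteration log — 6 steps:
  step 1. node 0  ⊔preds=[0,4]  new=[-2,4]  old=[-2,2]  +wl: 
  step 2. node 1  ⊔preds=[-2,4]  new=[-4,4]  old=[0,4]  +wl: 0
  step 3. node 2  ⊔preds=[-4,4]  new=[-4,-1]  old=⊥  +wl: 1
  step 4. node 0  ⊔preds=[-4,4]  new=[-3,4]  old=[-2,4]  +wl: 2
  step 5. node 1  ⊔preds=[-4,4]  new=[-4,4]  stable
  step 6. node 2  ⊔preds=[-4,4]  new=[-4,-1]  stable

Least fixpoint reached:
  node 0: [-3,4]
  node 1: [-4,4]
  node 2: [-4,-1]

6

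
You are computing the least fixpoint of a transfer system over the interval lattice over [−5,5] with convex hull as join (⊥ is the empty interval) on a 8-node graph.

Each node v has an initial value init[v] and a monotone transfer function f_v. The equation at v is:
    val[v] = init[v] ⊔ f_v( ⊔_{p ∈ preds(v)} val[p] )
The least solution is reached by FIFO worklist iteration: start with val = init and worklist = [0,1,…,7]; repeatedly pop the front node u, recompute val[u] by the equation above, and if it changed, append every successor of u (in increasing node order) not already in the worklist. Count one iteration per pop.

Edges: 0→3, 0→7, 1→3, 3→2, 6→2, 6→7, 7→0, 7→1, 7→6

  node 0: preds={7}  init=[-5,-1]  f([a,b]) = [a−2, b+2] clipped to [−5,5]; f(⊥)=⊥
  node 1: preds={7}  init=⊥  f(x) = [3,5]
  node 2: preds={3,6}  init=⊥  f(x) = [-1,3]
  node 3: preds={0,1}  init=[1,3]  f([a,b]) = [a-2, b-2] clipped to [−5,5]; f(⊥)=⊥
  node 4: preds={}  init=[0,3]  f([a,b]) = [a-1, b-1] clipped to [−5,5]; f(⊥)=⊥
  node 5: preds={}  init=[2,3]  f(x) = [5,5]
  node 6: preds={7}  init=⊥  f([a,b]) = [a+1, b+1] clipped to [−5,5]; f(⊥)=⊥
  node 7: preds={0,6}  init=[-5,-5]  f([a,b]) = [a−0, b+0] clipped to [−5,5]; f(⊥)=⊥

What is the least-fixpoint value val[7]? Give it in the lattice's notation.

[-5,5]

Trace (32 dequeues):
  [1] u=0 | in [-5,-5] | out [-5,-1] | ==
  [2] u=1 | in [-5,-5] | out [3,5] | prev ⊥ | push {}
  [3] u=2 | in [1,3] | out [-1,3] | prev ⊥ | push {}
  [4] u=3 | in [-5,5] | out [-5,3] | prev [1,3] | push {2}
  [5] u=4 | in ⊥ | out [0,3] | ==
  [6] u=5 | in ⊥ | out [2,5] | prev [2,3] | push {}
  [7] u=6 | in [-5,-5] | out [-4,-4] | prev ⊥ | push {}
  [8] u=7 | in [-5,-1] | out [-5,-1] | prev [-5,-5] | push {0,1,6}
  [9] u=2 | in [-5,3] | out [-1,3] | ==
  [10] u=0 | in [-5,-1] | out [-5,1] | prev [-5,-1] | push {3,7}
  [11] u=1 | in [-5,-1] | out [3,5] | ==
  [12] u=6 | in [-5,-1] | out [-4,0] | prev [-4,-4] | push {2}
  [13] u=3 | in [-5,5] | out [-5,3] | ==
  [14] u=7 | in [-5,1] | out [-5,1] | prev [-5,-1] | push {0,1,6}
  [15] u=2 | in [-5,3] | out [-1,3] | ==
  [16] u=0 | in [-5,1] | out [-5,3] | prev [-5,1] | push {3,7}
  [17] u=1 | in [-5,1] | out [3,5] | ==
  [18] u=6 | in [-5,1] | out [-4,2] | prev [-4,0] | push {2}
  [19] u=3 | in [-5,5] | out [-5,3] | ==
  [20] u=7 | in [-5,3] | out [-5,3] | prev [-5,1] | push {0,1,6}
  [21] u=2 | in [-5,3] | out [-1,3] | ==
  [22] u=0 | in [-5,3] | out [-5,5] | prev [-5,3] | push {3,7}
  [23] u=1 | in [-5,3] | out [3,5] | ==
  [24] u=6 | in [-5,3] | out [-4,4] | prev [-4,2] | push {2}
  [25] u=3 | in [-5,5] | out [-5,3] | ==
  [26] u=7 | in [-5,5] | out [-5,5] | prev [-5,3] | push {0,1,6}
  [27] u=2 | in [-5,4] | out [-1,3] | ==
  [28] u=0 | in [-5,5] | out [-5,5] | ==
  [29] u=1 | in [-5,5] | out [3,5] | ==
  [30] u=6 | in [-5,5] | out [-4,5] | prev [-4,4] | push {2,7}
  [31] u=2 | in [-5,5] | out [-1,3] | ==
  [32] u=7 | in [-5,5] | out [-5,5] | ==

Converged values:
  [0] [-5,5]
  [1] [3,5]
  [2] [-1,3]
  [3] [-5,3]
  [4] [0,3]
  [5] [2,5]
  [6] [-4,5]
  [7] [-5,5]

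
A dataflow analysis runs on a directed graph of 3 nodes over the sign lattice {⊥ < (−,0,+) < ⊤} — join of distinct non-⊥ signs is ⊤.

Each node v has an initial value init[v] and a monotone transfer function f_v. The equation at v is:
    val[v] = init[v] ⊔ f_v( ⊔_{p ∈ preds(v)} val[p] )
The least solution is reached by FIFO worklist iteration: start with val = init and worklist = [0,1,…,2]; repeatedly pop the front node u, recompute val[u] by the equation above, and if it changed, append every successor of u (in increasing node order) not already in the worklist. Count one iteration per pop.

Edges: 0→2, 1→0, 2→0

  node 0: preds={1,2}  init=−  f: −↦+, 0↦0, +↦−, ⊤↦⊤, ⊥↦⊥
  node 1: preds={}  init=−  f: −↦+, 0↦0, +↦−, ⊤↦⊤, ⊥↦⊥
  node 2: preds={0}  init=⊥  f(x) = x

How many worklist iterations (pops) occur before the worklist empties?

4

Worklist (4 pops):
  #1 pop 0: in=− → ⊤ (was −); enqueue []
  #2 pop 1: in=⊥ → − (no change)
  #3 pop 2: in=⊤ → ⊤ (was ⊥); enqueue [0]
  #4 pop 0: in=⊤ → ⊤ (no change)

Fixpoint:
  val[0] = ⊤
  val[1] = −
  val[2] = ⊤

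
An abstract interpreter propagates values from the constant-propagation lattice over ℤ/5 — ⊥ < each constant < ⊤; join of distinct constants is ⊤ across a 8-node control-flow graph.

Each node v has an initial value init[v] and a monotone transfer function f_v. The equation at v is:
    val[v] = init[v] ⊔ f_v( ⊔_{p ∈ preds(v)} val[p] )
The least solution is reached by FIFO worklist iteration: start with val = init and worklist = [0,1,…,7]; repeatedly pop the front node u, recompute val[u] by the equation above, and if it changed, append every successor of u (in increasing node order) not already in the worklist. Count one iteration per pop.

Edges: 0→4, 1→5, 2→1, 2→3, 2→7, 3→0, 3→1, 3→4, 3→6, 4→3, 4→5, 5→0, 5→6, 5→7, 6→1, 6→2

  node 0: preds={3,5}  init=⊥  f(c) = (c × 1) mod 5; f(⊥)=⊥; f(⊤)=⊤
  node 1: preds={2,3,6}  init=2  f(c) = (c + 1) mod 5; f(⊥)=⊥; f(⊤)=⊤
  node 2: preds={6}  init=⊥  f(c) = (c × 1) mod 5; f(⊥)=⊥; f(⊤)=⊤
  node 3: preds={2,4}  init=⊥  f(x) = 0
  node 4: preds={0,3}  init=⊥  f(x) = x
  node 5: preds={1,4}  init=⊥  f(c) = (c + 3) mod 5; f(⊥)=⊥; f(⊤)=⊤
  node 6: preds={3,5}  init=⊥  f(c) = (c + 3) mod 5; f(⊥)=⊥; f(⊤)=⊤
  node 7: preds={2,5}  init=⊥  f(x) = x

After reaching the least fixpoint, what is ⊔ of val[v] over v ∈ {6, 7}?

Iteration log — 17 steps:
  step 1. node 0  ⊔preds=⊥  new=⊥  stable
  step 2. node 1  ⊔preds=⊥  new=2  stable
  step 3. node 2  ⊔preds=⊥  new=⊥  stable
  step 4. node 3  ⊔preds=⊥  new=0  old=⊥  +wl: 0,1
  step 5. node 4  ⊔preds=0  new=0  old=⊥  +wl: 3
  step 6. node 5  ⊔preds=⊤  new=⊤  old=⊥  +wl: 
  step 7. node 6  ⊔preds=⊤  new=⊤  old=⊥  +wl: 2
  step 8. node 7  ⊔preds=⊤  new=⊤  old=⊥  +wl: 
  step 9. node 0  ⊔preds=⊤  new=⊤  old=⊥  +wl: 4
  step 10. node 1  ⊔preds=⊤  new=⊤  old=2  +wl: 5
  step 11. node 3  ⊔preds=0  new=0  stable
  step 12. node 2  ⊔preds=⊤  new=⊤  old=⊥  +wl: 1,3,7
  step 13. node 4  ⊔preds=⊤  new=⊤  old=0  +wl: 
  step 14. node 5  ⊔preds=⊤  new=⊤  stable
  step 15. node 1  ⊔preds=⊤  new=⊤  stable
  step 16. node 3  ⊔preds=⊤  new=0  stable
  step 17. node 7  ⊔preds=⊤  new=⊤  stable

Least fixpoint reached:
  node 0: ⊤
  node 1: ⊤
  node 2: ⊤
  node 3: 0
  node 4: ⊤
  node 5: ⊤
  node 6: ⊤
  node 7: ⊤

⊤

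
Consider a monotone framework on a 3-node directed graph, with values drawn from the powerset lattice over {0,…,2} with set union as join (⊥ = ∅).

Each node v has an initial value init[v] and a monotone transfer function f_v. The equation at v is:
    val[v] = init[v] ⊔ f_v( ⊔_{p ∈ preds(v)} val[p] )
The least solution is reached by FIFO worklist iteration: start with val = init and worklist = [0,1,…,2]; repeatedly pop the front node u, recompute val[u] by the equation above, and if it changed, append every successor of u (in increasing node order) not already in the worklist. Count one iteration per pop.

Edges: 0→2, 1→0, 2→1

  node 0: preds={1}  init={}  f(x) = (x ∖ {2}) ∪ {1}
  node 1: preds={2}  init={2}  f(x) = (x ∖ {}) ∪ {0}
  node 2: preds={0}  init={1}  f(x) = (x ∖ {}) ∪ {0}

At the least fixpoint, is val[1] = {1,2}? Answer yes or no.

Worklist (6 pops):
  #1 pop 0: in={2} → {1} (was {}); enqueue []
  #2 pop 1: in={1} → {0,1,2} (was {2}); enqueue [0]
  #3 pop 2: in={1} → {0,1} (was {1}); enqueue [1]
  #4 pop 0: in={0,1,2} → {0,1} (was {1}); enqueue [2]
  #5 pop 1: in={0,1} → {0,1,2} (no change)
  #6 pop 2: in={0,1} → {0,1} (no change)

Fixpoint:
  val[0] = {0,1}
  val[1] = {0,1,2}
  val[2] = {0,1}

no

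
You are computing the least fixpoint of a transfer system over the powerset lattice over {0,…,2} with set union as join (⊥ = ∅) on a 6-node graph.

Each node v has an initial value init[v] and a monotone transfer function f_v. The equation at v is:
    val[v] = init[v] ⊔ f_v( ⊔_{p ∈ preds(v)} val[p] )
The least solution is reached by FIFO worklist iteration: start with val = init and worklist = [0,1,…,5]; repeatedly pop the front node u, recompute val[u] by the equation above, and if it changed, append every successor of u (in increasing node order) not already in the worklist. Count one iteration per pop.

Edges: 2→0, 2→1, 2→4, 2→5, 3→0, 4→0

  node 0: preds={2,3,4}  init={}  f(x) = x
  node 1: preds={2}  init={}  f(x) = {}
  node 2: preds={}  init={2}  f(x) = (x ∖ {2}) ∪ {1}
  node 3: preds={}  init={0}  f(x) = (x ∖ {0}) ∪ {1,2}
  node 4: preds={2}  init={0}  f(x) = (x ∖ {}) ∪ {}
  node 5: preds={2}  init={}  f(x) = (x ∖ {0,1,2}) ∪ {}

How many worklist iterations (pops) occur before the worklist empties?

8

Trace (8 dequeues):
  [1] u=0 | in {0,2} | out {0,2} | prev {} | push {}
  [2] u=1 | in {2} | out {} | ==
  [3] u=2 | in {} | out {1,2} | prev {2} | push {0,1}
  [4] u=3 | in {} | out {0,1,2} | prev {0} | push {}
  [5] u=4 | in {1,2} | out {0,1,2} | prev {0} | push {}
  [6] u=5 | in {1,2} | out {} | ==
  [7] u=0 | in {0,1,2} | out {0,1,2} | prev {0,2} | push {}
  [8] u=1 | in {1,2} | out {} | ==

Converged values:
  [0] {0,1,2}
  [1] {}
  [2] {1,2}
  [3] {0,1,2}
  [4] {0,1,2}
  [5] {}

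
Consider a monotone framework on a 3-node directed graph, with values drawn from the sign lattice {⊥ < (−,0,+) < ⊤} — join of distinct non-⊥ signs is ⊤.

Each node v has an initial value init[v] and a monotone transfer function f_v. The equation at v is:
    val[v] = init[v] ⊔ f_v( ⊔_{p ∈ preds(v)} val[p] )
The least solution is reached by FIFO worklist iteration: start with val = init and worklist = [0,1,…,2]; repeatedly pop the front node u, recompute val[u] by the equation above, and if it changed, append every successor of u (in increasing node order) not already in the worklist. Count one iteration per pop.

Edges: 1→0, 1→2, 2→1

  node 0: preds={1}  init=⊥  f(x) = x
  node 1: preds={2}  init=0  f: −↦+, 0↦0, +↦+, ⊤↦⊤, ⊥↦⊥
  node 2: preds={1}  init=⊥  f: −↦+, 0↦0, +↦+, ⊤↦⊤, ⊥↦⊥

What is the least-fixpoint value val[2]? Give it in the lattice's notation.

0

Iteration log — 4 steps:
  step 1. node 0  ⊔preds=0  new=0  old=⊥  +wl: 
  step 2. node 1  ⊔preds=⊥  new=0  stable
  step 3. node 2  ⊔preds=0  new=0  old=⊥  +wl: 1
  step 4. node 1  ⊔preds=0  new=0  stable

Least fixpoint reached:
  node 0: 0
  node 1: 0
  node 2: 0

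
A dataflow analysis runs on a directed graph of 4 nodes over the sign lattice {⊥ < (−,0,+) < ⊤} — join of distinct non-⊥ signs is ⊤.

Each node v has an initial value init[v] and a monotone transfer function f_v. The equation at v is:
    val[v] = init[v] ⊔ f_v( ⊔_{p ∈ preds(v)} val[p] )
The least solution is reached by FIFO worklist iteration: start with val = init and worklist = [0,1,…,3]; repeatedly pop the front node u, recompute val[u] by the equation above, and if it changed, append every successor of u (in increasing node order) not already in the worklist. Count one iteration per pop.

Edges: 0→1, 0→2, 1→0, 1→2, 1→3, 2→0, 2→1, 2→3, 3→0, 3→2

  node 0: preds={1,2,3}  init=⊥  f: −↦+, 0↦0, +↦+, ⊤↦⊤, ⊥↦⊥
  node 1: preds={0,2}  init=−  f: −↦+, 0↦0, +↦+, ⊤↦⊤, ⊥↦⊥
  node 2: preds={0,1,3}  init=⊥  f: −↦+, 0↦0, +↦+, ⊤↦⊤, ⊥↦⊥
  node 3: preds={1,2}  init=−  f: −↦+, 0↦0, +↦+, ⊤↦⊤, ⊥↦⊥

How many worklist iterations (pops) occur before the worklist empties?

7

Trace (7 dequeues):
  [1] u=0 | in − | out + | prev ⊥ | push {}
  [2] u=1 | in + | out ⊤ | prev − | push {0}
  [3] u=2 | in ⊤ | out ⊤ | prev ⊥ | push {1}
  [4] u=3 | in ⊤ | out ⊤ | prev − | push {2}
  [5] u=0 | in ⊤ | out ⊤ | prev + | push {}
  [6] u=1 | in ⊤ | out ⊤ | ==
  [7] u=2 | in ⊤ | out ⊤ | ==

Converged values:
  [0] ⊤
  [1] ⊤
  [2] ⊤
  [3] ⊤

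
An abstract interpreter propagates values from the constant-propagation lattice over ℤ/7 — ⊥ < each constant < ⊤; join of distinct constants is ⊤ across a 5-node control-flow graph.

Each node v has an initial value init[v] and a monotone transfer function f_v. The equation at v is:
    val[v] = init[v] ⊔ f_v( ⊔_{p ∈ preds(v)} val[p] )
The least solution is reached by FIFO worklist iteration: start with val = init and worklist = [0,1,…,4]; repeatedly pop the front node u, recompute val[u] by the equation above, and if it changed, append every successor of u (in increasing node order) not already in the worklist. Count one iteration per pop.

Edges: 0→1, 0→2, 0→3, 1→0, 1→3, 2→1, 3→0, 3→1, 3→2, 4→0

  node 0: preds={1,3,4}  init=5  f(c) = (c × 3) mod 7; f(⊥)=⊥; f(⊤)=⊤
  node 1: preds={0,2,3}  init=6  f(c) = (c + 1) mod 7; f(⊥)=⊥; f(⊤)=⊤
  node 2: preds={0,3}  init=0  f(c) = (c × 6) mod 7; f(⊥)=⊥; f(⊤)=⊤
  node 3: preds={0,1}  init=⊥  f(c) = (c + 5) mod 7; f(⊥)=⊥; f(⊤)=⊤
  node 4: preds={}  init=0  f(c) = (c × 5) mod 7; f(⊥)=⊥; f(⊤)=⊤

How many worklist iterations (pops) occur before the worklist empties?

Trace (8 dequeues):
  [1] u=0 | in ⊤ | out ⊤ | prev 5 | push {}
  [2] u=1 | in ⊤ | out ⊤ | prev 6 | push {0}
  [3] u=2 | in ⊤ | out ⊤ | prev 0 | push {1}
  [4] u=3 | in ⊤ | out ⊤ | prev ⊥ | push {2}
  [5] u=4 | in ⊥ | out 0 | ==
  [6] u=0 | in ⊤ | out ⊤ | ==
  [7] u=1 | in ⊤ | out ⊤ | ==
  [8] u=2 | in ⊤ | out ⊤ | ==

Converged values:
  [0] ⊤
  [1] ⊤
  [2] ⊤
  [3] ⊤
  [4] 0

8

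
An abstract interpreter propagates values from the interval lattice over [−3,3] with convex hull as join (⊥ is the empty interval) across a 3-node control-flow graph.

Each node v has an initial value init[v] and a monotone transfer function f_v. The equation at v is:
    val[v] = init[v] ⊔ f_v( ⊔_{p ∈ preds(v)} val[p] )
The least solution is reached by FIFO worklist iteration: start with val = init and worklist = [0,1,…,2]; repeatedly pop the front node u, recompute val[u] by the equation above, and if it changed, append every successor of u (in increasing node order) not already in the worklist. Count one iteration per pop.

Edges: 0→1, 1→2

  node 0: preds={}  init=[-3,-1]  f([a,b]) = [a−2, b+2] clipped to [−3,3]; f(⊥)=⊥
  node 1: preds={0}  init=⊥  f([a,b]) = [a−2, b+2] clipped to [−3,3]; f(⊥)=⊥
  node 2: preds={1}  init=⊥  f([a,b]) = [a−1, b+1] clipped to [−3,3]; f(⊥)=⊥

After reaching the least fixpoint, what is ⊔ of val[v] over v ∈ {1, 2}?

Trace (3 dequeues):
  [1] u=0 | in ⊥ | out [-3,-1] | ==
  [2] u=1 | in [-3,-1] | out [-3,1] | prev ⊥ | push {}
  [3] u=2 | in [-3,1] | out [-3,2] | prev ⊥ | push {}

Converged values:
  [0] [-3,-1]
  [1] [-3,1]
  [2] [-3,2]

[-3,2]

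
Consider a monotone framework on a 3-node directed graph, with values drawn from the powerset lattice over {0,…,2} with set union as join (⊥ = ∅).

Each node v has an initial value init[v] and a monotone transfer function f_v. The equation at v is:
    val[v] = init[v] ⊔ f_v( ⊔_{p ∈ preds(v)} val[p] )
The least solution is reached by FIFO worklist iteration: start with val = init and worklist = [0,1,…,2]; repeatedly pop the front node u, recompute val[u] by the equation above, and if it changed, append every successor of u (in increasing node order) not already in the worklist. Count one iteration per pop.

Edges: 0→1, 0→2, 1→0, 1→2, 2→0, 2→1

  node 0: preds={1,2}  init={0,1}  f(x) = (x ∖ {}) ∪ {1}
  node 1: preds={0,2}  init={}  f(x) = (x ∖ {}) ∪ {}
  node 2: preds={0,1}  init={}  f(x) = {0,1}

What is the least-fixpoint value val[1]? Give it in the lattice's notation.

Iteration log — 5 steps:
  step 1. node 0  ⊔preds={}  new={0,1}  stable
  step 2. node 1  ⊔preds={0,1}  new={0,1}  old={}  +wl: 0
  step 3. node 2  ⊔preds={0,1}  new={0,1}  old={}  +wl: 1
  step 4. node 0  ⊔preds={0,1}  new={0,1}  stable
  step 5. node 1  ⊔preds={0,1}  new={0,1}  stable

Least fixpoint reached:
  node 0: {0,1}
  node 1: {0,1}
  node 2: {0,1}

{0,1}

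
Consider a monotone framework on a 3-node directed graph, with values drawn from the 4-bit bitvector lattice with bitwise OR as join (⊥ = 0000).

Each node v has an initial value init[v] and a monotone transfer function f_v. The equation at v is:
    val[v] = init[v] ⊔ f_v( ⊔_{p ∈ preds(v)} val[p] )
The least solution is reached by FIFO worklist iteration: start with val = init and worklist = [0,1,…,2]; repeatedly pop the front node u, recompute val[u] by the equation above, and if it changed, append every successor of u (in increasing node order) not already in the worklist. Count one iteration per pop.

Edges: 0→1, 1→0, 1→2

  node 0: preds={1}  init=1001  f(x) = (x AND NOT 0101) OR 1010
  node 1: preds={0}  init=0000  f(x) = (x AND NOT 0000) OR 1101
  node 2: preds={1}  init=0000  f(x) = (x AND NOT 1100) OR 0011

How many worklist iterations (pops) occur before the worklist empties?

4

Iteration log — 4 steps:
  step 1. node 0  ⊔preds=0000  new=1011  old=1001  +wl: 
  step 2. node 1  ⊔preds=1011  new=1111  old=0000  +wl: 0
  step 3. node 2  ⊔preds=1111  new=0011  old=0000  +wl: 
  step 4. node 0  ⊔preds=1111  new=1011  stable

Least fixpoint reached:
  node 0: 1011
  node 1: 1111
  node 2: 0011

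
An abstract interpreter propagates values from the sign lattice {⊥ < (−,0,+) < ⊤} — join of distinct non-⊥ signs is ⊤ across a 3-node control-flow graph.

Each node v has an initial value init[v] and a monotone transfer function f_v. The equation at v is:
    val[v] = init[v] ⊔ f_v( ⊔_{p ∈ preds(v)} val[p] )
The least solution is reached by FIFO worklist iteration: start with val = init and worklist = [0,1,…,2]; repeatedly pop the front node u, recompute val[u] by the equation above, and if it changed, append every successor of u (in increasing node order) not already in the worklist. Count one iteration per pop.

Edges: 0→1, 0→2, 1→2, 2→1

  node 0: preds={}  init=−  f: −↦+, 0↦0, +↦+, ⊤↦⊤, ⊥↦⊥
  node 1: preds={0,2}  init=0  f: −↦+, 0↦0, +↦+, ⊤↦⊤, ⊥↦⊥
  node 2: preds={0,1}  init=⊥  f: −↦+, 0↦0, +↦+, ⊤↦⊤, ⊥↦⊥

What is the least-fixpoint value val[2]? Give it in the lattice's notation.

Worklist (4 pops):
  #1 pop 0: in=⊥ → − (no change)
  #2 pop 1: in=− → ⊤ (was 0); enqueue []
  #3 pop 2: in=⊤ → ⊤ (was ⊥); enqueue [1]
  #4 pop 1: in=⊤ → ⊤ (no change)

Fixpoint:
  val[0] = −
  val[1] = ⊤
  val[2] = ⊤

⊤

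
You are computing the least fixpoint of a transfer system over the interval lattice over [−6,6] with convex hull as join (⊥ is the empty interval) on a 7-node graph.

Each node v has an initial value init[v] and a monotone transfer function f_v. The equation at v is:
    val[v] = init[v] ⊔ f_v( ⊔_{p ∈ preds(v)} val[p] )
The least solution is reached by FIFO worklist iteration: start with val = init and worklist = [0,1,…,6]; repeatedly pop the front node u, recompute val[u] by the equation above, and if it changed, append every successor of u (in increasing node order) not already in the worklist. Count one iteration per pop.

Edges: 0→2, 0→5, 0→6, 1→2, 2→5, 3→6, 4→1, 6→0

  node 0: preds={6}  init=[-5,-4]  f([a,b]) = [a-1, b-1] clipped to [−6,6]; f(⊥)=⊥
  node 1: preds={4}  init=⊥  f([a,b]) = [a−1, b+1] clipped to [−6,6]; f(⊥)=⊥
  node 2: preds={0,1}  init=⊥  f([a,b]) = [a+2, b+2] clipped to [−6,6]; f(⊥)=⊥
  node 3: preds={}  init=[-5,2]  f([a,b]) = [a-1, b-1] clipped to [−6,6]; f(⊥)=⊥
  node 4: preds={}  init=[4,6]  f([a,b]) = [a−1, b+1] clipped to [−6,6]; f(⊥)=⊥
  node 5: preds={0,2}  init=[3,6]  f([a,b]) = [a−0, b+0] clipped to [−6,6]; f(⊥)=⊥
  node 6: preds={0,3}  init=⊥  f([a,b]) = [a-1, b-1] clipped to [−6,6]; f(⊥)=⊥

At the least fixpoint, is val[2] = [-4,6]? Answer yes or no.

Trace (11 dequeues):
  [1] u=0 | in ⊥ | out [-5,-4] | ==
  [2] u=1 | in [4,6] | out [3,6] | prev ⊥ | push {}
  [3] u=2 | in [-5,6] | out [-3,6] | prev ⊥ | push {}
  [4] u=3 | in ⊥ | out [-5,2] | ==
  [5] u=4 | in ⊥ | out [4,6] | ==
  [6] u=5 | in [-5,6] | out [-5,6] | prev [3,6] | push {}
  [7] u=6 | in [-5,2] | out [-6,1] | prev ⊥ | push {0}
  [8] u=0 | in [-6,1] | out [-6,0] | prev [-5,-4] | push {2,5,6}
  [9] u=2 | in [-6,6] | out [-4,6] | prev [-3,6] | push {}
  [10] u=5 | in [-6,6] | out [-6,6] | prev [-5,6] | push {}
  [11] u=6 | in [-6,2] | out [-6,1] | ==

Converged values:
  [0] [-6,0]
  [1] [3,6]
  [2] [-4,6]
  [3] [-5,2]
  [4] [4,6]
  [5] [-6,6]
  [6] [-6,1]

yes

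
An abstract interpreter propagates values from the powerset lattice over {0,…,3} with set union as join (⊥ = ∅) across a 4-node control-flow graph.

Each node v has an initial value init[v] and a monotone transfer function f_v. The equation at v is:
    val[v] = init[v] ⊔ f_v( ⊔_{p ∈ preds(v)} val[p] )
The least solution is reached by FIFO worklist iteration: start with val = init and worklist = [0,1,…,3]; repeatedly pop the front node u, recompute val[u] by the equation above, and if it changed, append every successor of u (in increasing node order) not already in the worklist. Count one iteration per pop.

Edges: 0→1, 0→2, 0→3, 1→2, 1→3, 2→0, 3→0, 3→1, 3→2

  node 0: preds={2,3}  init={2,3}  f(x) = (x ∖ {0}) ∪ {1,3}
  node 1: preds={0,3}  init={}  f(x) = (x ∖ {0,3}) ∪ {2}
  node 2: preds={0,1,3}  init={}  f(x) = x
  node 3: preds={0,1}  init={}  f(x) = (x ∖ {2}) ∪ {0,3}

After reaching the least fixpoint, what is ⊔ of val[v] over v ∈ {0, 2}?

Iteration log — 8 steps:
  step 1. node 0  ⊔preds={}  new={1,2,3}  old={2,3}  +wl: 
  step 2. node 1  ⊔preds={1,2,3}  new={1,2}  old={}  +wl: 
  step 3. node 2  ⊔preds={1,2,3}  new={1,2,3}  old={}  +wl: 0
  step 4. node 3  ⊔preds={1,2,3}  new={0,1,3}  old={}  +wl: 1,2
  step 5. node 0  ⊔preds={0,1,2,3}  new={1,2,3}  stable
  step 6. node 1  ⊔preds={0,1,2,3}  new={1,2}  stable
  step 7. node 2  ⊔preds={0,1,2,3}  new={0,1,2,3}  old={1,2,3}  +wl: 0
  step 8. node 0  ⊔preds={0,1,2,3}  new={1,2,3}  stable

Least fixpoint reached:
  node 0: {1,2,3}
  node 1: {1,2}
  node 2: {0,1,2,3}
  node 3: {0,1,3}

{0,1,2,3}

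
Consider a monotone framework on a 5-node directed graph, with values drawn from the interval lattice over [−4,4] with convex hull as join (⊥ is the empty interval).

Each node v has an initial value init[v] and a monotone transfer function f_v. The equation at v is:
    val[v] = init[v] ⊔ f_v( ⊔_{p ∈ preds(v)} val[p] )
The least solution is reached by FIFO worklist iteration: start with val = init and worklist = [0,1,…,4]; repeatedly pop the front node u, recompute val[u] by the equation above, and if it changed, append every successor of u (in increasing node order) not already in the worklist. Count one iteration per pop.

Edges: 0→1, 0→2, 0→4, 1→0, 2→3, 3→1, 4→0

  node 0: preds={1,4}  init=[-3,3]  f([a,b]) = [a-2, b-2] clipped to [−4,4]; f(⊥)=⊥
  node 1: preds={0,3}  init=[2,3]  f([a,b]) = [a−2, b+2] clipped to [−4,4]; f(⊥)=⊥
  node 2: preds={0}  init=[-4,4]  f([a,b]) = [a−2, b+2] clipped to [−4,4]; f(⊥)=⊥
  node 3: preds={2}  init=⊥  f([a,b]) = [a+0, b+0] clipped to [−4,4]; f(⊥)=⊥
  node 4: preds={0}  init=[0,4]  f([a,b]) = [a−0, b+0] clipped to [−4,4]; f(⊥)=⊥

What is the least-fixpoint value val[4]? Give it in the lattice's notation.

[-4,4]

Iteration log — 10 steps:
  step 1. node 0  ⊔preds=[0,4]  new=[-3,3]  stable
  step 2. node 1  ⊔preds=[-3,3]  new=[-4,4]  old=[2,3]  +wl: 0
  step 3. node 2  ⊔preds=[-3,3]  new=[-4,4]  stable
  step 4. node 3  ⊔preds=[-4,4]  new=[-4,4]  old=⊥  +wl: 1
  step 5. node 4  ⊔preds=[-3,3]  new=[-3,4]  old=[0,4]  +wl: 
  step 6. node 0  ⊔preds=[-4,4]  new=[-4,3]  old=[-3,3]  +wl: 2,4
  step 7. node 1  ⊔preds=[-4,4]  new=[-4,4]  stable
  step 8. node 2  ⊔preds=[-4,3]  new=[-4,4]  stable
  step 9. node 4  ⊔preds=[-4,3]  new=[-4,4]  old=[-3,4]  +wl: 0
  step 10. node 0  ⊔preds=[-4,4]  new=[-4,3]  stable

Least fixpoint reached:
  node 0: [-4,3]
  node 1: [-4,4]
  node 2: [-4,4]
  node 3: [-4,4]
  node 4: [-4,4]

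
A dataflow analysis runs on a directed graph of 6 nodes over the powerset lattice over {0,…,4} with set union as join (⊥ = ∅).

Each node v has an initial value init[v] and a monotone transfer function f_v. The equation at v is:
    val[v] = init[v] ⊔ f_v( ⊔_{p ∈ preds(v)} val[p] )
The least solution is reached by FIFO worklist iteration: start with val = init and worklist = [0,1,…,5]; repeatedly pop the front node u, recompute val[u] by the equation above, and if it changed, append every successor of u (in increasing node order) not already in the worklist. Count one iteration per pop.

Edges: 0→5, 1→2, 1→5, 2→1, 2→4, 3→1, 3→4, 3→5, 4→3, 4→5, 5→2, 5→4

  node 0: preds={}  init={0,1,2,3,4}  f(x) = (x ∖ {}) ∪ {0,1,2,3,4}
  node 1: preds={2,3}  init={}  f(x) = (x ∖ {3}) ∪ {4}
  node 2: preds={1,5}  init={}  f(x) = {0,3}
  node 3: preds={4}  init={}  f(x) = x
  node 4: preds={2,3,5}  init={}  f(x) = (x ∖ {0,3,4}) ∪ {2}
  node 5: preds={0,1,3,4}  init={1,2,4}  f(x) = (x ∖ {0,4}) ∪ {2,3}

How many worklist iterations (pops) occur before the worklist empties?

14

Iteration log — 14 steps:
  step 1. node 0  ⊔preds={}  new={0,1,2,3,4}  stable
  step 2. node 1  ⊔preds={}  new={4}  old={}  +wl: 
  step 3. node 2  ⊔preds={1,2,4}  new={0,3}  old={}  +wl: 1
  step 4. node 3  ⊔preds={}  new={}  stable
  step 5. node 4  ⊔preds={0,1,2,3,4}  new={1,2}  old={}  +wl: 3
  step 6. node 5  ⊔preds={0,1,2,3,4}  new={1,2,3,4}  old={1,2,4}  +wl: 2,4
  step 7. node 1  ⊔preds={0,3}  new={0,4}  old={4}  +wl: 5
  step 8. node 3  ⊔preds={1,2}  new={1,2}  old={}  +wl: 1
  step 9. node 2  ⊔preds={0,1,2,3,4}  new={0,3}  stable
  step 10. node 4  ⊔preds={0,1,2,3,4}  new={1,2}  stable
  step 11. node 5  ⊔preds={0,1,2,3,4}  new={1,2,3,4}  stable
  step 12. node 1  ⊔preds={0,1,2,3}  new={0,1,2,4}  old={0,4}  +wl: 2,5
  step 13. node 2  ⊔preds={0,1,2,3,4}  new={0,3}  stable
  step 14. node 5  ⊔preds={0,1,2,3,4}  new={1,2,3,4}  stable

Least fixpoint reached:
  node 0: {0,1,2,3,4}
  node 1: {0,1,2,4}
  node 2: {0,3}
  node 3: {1,2}
  node 4: {1,2}
  node 5: {1,2,3,4}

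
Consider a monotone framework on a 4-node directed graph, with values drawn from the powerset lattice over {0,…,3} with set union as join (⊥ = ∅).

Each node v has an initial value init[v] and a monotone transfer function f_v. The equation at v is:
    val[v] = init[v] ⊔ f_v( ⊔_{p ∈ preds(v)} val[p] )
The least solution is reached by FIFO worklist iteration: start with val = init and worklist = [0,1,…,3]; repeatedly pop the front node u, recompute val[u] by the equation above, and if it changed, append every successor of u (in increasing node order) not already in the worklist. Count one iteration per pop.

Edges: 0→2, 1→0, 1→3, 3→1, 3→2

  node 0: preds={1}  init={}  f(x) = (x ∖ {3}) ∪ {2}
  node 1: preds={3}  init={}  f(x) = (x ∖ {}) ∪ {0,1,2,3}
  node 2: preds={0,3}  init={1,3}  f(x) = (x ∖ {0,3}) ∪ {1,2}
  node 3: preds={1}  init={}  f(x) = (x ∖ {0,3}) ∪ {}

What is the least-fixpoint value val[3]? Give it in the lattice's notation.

Worklist (7 pops):
  #1 pop 0: in={} → {2} (was {}); enqueue []
  #2 pop 1: in={} → {0,1,2,3} (was {}); enqueue [0]
  #3 pop 2: in={2} → {1,2,3} (was {1,3}); enqueue []
  #4 pop 3: in={0,1,2,3} → {1,2} (was {}); enqueue [1,2]
  #5 pop 0: in={0,1,2,3} → {0,1,2} (was {2}); enqueue []
  #6 pop 1: in={1,2} → {0,1,2,3} (no change)
  #7 pop 2: in={0,1,2} → {1,2,3} (no change)

Fixpoint:
  val[0] = {0,1,2}
  val[1] = {0,1,2,3}
  val[2] = {1,2,3}
  val[3] = {1,2}

{1,2}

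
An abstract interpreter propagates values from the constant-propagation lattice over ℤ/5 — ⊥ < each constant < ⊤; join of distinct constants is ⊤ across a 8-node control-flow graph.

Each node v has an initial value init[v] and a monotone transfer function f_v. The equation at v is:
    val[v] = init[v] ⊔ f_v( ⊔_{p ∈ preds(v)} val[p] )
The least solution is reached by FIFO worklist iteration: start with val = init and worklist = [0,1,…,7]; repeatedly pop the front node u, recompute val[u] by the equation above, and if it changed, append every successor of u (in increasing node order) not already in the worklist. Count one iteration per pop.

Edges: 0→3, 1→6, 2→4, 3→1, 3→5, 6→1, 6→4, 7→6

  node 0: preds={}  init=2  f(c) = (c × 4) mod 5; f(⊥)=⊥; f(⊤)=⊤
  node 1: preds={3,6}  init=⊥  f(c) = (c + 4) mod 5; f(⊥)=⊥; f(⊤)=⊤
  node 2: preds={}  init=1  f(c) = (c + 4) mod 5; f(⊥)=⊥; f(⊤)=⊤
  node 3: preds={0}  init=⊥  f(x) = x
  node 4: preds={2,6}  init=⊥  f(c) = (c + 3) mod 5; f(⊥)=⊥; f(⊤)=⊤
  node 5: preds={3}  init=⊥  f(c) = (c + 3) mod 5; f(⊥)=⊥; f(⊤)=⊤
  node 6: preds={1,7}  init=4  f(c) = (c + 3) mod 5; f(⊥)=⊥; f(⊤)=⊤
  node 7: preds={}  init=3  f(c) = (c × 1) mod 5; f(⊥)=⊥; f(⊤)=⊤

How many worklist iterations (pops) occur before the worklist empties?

11

Trace (11 dequeues):
  [1] u=0 | in ⊥ | out 2 | ==
  [2] u=1 | in 4 | out 3 | prev ⊥ | push {}
  [3] u=2 | in ⊥ | out 1 | ==
  [4] u=3 | in 2 | out 2 | prev ⊥ | push {1}
  [5] u=4 | in ⊤ | out ⊤ | prev ⊥ | push {}
  [6] u=5 | in 2 | out 0 | prev ⊥ | push {}
  [7] u=6 | in 3 | out ⊤ | prev 4 | push {4}
  [8] u=7 | in ⊥ | out 3 | ==
  [9] u=1 | in ⊤ | out ⊤ | prev 3 | push {6}
  [10] u=4 | in ⊤ | out ⊤ | ==
  [11] u=6 | in ⊤ | out ⊤ | ==

Converged values:
  [0] 2
  [1] ⊤
  [2] 1
  [3] 2
  [4] ⊤
  [5] 0
  [6] ⊤
  [7] 3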